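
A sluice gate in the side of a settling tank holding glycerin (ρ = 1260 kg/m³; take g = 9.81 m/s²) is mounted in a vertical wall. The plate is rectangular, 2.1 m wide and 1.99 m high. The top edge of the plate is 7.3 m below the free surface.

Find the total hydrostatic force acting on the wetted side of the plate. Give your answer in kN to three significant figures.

F ≈ 428 kN

γ = ρg = 1260 × 9.81 / 1000 = 12.3606 kN/m³.
The centroid lies 1.99/2 = 0.995 m below the top edge, so the centroid depth is h_c = 7.3 + 0.995 = 8.295 m.
A = 2.1 × 1.99 = 4.179 m².
Resultant F = γ·h_c·A = 12.3606 × 8.295 × 4.179 = 428.478 kN.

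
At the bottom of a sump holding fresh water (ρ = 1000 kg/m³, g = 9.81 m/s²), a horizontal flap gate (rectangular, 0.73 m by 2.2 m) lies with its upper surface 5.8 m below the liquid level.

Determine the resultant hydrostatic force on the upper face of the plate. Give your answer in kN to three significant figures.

F ≈ 91.4 kN

γ = ρg = 1000 × 9.81 = 9810 N/m³ = 9.81 kN/m³.
The plate is horizontal, so pressure is uniform at p = γ·h = 9.81 × 5.8 = 56.898 kN/m².
A = 0.73 × 2.2 = 1.606 m².
F = p·A = 56.898 × 1.606 = 91.3782 kN.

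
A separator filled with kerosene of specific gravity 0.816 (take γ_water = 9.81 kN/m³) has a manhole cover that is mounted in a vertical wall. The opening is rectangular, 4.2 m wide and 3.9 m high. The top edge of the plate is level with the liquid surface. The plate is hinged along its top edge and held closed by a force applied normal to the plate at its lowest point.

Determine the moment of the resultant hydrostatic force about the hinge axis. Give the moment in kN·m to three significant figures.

M ≈ 665 kN·m

γ = 0.816 × 9.81 = 8.00496 kN/m³.
The centroid lies 3.9/2 = 1.95 m below the top edge, so the centroid depth is h_c = 1.95 m.
A = 4.2 × 3.9 = 16.38 m².
Resultant F = γ·h_c·A = 8.00496 × 1.95 × 16.38 = 255.686 kN.
I_c = b·h³/12 = 4.2 × 3.9³/12 = 20.7616 m⁴.
Centre of pressure: y_p = y_c + I_c/(y_c·A) = 1.95 + 20.7616/(1.95 × 16.38) = 1.95 + 0.649998 = 2.6 m along the plane.
The resultant acts 1.95 + 0.649998 = 2.6 m (along the plate) below the hinge at the top edge, so the moment about the hinge is M = F × 2.6 = 255.686 × 2.6 = 664.784 kN·m.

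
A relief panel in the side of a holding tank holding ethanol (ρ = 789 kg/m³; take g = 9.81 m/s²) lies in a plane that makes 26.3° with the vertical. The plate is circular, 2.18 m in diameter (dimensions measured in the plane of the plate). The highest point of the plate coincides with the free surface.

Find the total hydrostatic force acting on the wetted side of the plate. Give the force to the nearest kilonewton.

γ = ρg = 789 × 9.81 / 1000 = 7.74009 kN/m³.
The plate makes 26.3° with the vertical, i.e. θ = 90° − 26.3° = 63.7° to the horizontal. Measuring y along the incline from the free-surface line, vertical depth h = y·sinθ with sinθ = 0.896486.
The centroid is at the centre, 1.09 m below the top of the plate, so y_c = 1.09 m and h_c = 1.09 × 0.896486 = 0.97717 m.
A = π(1.09)² = 3.73253 m².
Resultant F = γ·h_c·A = 7.74009 × 0.97717 × 3.73253 = 28.2306 kN.

F ≈ 28 kN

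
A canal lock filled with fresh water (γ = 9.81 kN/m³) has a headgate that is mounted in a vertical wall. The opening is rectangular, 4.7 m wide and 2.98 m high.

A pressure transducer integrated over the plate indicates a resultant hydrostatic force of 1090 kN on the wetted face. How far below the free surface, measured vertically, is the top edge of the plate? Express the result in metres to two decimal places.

d_top ≈ 6.44 m

γ = 9.81 kN/m³.
A = 4.7 × 2.98 = 14.006 m².
From F = γ·h_c·A, the centroid depth is h_c = 1090/(9.81 × 14.006) = 7.93311 m.
The centroid lies 2.98/2 = 1.49 m below the top edge, so the top edge sits at h_top = 7.93311 − 1.49 = 6.44311 m below the surface.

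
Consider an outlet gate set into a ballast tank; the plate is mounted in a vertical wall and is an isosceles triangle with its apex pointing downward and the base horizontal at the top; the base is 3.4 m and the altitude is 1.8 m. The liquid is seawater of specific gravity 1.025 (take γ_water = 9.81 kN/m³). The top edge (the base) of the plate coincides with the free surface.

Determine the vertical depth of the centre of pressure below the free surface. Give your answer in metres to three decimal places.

γ = 1.025 × 9.81 = 10.05525 kN/m³.
With the apex down, the centroid sits h/3 = 1.8/3 = 0.6 m below the base (the top edge), so the centroid depth is h_c = 0.6 m.
A = ½ × 3.4 × 1.8 = 3.06 m².
Resultant F = γ·h_c·A = 10.05525 × 0.6 × 3.06 = 18.4614 kN.
I_c = b·h³/36 = 3.4 × 1.8³/36 = 0.5508 m⁴.
Centre of pressure: y_p = y_c + I_c/(y_c·A) = 0.6 + 0.5508/(0.6 × 3.06) = 0.6 + 0.3 = 0.9 m along the plane.

h_p = 0.900 m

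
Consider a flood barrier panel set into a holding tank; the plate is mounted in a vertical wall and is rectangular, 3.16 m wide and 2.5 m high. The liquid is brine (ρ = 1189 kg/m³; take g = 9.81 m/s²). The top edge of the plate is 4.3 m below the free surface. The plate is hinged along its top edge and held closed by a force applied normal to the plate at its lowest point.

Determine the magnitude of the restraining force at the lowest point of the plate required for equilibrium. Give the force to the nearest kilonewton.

P ≈ 275 kN

γ = ρg = 1189 × 9.81 / 1000 = 11.66409 kN/m³.
The centroid lies 2.5/2 = 1.25 m below the top edge, so the centroid depth is h_c = 4.3 + 1.25 = 5.55 m.
A = 3.16 × 2.5 = 7.9 m².
Resultant F = γ·h_c·A = 11.66409 × 5.55 × 7.9 = 511.412 kN.
I_c = b·h³/12 = 3.16 × 2.5³/12 = 4.11458 m⁴.
Centre of pressure: y_p = y_c + I_c/(y_c·A) = 5.55 + 4.11458/(5.55 × 7.9) = 5.55 + 0.0938438 = 5.64384 m along the plane.
The resultant acts 1.25 + 0.0938438 = 1.34384 m (along the plate) below the hinge at the top edge, so the moment about the hinge is M = F × 1.34384 = 511.412 × 1.34384 = 687.256 kN·m.
A normal force at the bottom, 2.5 m from the hinge, must supply this moment: P = 687.256/2.5 = 274.902 kN.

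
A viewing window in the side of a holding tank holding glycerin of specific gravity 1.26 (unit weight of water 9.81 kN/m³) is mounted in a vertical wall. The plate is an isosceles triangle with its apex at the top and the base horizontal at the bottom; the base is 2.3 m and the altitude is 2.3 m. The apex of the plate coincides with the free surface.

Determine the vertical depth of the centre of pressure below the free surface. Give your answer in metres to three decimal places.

γ = 1.26 × 9.81 = 12.3606 kN/m³.
With the apex up, the centroid sits 2h/3 = 2 × 2.3/3 = 1.53333 m below the apex, so the centroid depth is h_c = 1.53333 m.
A = ½ × 2.3 × 2.3 = 2.645 m².
Resultant F = γ·h_c·A = 12.3606 × 1.53333 × 2.645 = 50.1304 kN.
I_c = b·h³/36 = 2.3 × 2.3³/36 = 0.777336 m⁴.
Centre of pressure: y_p = y_c + I_c/(y_c·A) = 1.53333 + 0.777336/(1.53333 × 2.645) = 1.53333 + 0.191667 = 1.725 m along the plane.

h_p = 1.725 m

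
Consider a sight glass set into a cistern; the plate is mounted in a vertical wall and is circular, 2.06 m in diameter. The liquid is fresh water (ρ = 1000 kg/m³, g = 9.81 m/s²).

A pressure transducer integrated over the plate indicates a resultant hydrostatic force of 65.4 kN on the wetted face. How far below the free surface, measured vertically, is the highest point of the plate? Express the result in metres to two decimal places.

γ = ρg = 1000 × 9.81 = 9810 N/m³ = 9.81 kN/m³.
A = π(1.03)² = 3.33292 m².
From F = γ·h_c·A, the centroid depth is h_c = 65.4/(9.81 × 3.33292) = 2.00025 m.
The centroid is at the centre, 1.03 m below the top of the plate, so the highest point sits at h_top = 2.00025 − 1.03 = 0.97025 m below the surface.

d_top ≈ 0.97 m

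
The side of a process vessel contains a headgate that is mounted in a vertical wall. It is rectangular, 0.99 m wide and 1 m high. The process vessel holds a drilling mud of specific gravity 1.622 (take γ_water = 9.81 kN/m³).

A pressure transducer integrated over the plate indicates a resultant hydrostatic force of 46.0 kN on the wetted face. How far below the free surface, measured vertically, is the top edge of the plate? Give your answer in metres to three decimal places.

d_top ≈ 2.420 m

γ = 1.622 × 9.81 = 15.91182 kN/m³.
A = 0.99 × 1 = 0.99 m².
From F = γ·h_c·A, the centroid depth is h_c = 46.0/(15.91182 × 0.99) = 2.92013 m.
The centroid lies 1/2 = 0.5 m below the top edge, so the top edge sits at h_top = 2.92013 − 0.5 = 2.42013 m below the surface.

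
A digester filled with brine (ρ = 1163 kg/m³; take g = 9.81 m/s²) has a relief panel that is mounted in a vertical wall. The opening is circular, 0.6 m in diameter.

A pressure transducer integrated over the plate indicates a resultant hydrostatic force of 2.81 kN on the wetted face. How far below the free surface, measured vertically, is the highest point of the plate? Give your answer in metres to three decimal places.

d_top ≈ 0.571 m

γ = ρg = 1163 × 9.81 / 1000 = 11.40903 kN/m³.
A = π(0.3)² = 0.282743 m².
From F = γ·h_c·A, the centroid depth is h_c = 2.81/(11.40903 × 0.282743) = 0.871095 m.
The centroid is at the centre, 0.3 m below the top of the plate, so the highest point sits at h_top = 0.871095 − 0.3 = 0.571095 m below the surface.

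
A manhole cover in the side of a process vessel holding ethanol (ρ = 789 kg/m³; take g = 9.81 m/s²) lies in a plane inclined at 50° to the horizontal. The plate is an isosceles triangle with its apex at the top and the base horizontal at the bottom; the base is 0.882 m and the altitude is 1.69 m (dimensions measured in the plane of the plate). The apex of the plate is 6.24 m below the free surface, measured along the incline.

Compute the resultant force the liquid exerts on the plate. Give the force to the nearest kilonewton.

γ = ρg = 789 × 9.81 / 1000 = 7.74009 kN/m³.
Let θ = 50° be the plate's angle to the horizontal; measure y along the incline from where the plane meets the free surface. Vertical depth h = y·sinθ with sinθ = 0.766044.
With the apex up, the centroid sits 2h/3 = 2 × 1.69/3 = 1.12667 m below the apex, so y_c = 6.24 + 1.12667 = 7.36667 m and h_c = 7.36667 × 0.766044 = 5.64319 m.
A = ½ × 0.882 × 1.69 = 0.74529 m².
Resultant F = γ·h_c·A = 7.74009 × 5.64319 × 0.74529 = 32.5534 kN.

F ≈ 33 kN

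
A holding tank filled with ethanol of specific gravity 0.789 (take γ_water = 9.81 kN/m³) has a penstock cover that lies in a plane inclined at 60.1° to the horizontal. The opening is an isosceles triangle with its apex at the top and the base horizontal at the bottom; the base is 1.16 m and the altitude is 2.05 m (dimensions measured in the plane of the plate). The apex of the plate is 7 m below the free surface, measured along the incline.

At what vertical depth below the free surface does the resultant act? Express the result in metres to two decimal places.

h_p = 7.28 m

γ = 0.789 × 9.81 = 7.74009 kN/m³.
Let θ = 60.1° be the plate's angle to the horizontal; measure y along the incline from where the plane meets the free surface. Vertical depth h = y·sinθ with sinθ = 0.866897.
With the apex up, the centroid sits 2h/3 = 2 × 2.05/3 = 1.36667 m below the apex, so y_c = 7 + 1.36667 = 8.36667 m and h_c = 8.36667 × 0.866897 = 7.25304 m.
A = ½ × 1.16 × 2.05 = 1.189 m².
Resultant F = γ·h_c·A = 7.74009 × 7.25304 × 1.189 = 66.7495 kN.
I_c = b·h³/36 = 1.16 × 2.05³/36 = 0.277598 m⁴.
Centre of pressure: y_p = y_c + I_c/(y_c·A) = 8.36667 + 0.277598/(8.36667 × 1.189) = 8.36667 + 0.027905 = 8.39457 m along the plane.
Vertically, h_p = y_p·sinθ = 8.39457 × 0.866897 = 7.27723 m.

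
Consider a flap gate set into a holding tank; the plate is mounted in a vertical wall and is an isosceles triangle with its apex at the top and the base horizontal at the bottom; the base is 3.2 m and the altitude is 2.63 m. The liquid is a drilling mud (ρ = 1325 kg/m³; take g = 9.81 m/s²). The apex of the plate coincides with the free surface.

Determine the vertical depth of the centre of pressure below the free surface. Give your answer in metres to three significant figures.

γ = ρg = 1325 × 9.81 / 1000 = 12.99825 kN/m³.
With the apex up, the centroid sits 2h/3 = 2 × 2.63/3 = 1.75333 m below the apex, so the centroid depth is h_c = 1.75333 m.
A = ½ × 3.2 × 2.63 = 4.208 m².
Resultant F = γ·h_c·A = 12.99825 × 1.75333 × 4.208 = 95.9013 kN.
I_c = b·h³/36 = 3.2 × 2.63³/36 = 1.61702 m⁴.
Centre of pressure: y_p = y_c + I_c/(y_c·A) = 1.75333 + 1.61702/(1.75333 × 4.208) = 1.75333 + 0.219167 = 1.9725 m along the plane.

h_p = 1.97 m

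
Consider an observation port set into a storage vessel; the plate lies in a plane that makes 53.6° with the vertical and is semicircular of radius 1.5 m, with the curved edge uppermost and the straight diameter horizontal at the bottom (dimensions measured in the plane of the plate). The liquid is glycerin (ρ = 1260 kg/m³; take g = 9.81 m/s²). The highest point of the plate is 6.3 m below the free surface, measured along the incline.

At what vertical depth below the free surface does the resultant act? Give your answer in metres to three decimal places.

h_p = 4.264 m

γ = ρg = 1260 × 9.81 / 1000 = 12.3606 kN/m³.
The plate makes 53.6° with the vertical, i.e. θ = 90° − 53.6° = 36.4° to the horizontal. Measuring y along the incline from the free-surface line, vertical depth h = y·sinθ with sinθ = 0.593419.
The centroid lies 4r/(3π) = 0.63662 m above the diameter, so r − 4r/(3π) = 1.5 − 0.63662 = 0.86338 m below the topmost point, so y_c = 6.3 + 0.86338 = 7.16338 m and h_c = 7.16338 × 0.593419 = 4.25089 m.
A = πr²/2 = π × 1.5²/2 = 3.53429 m².
Resultant F = γ·h_c·A = 12.3606 × 4.25089 × 3.53429 = 185.704 kN.
I_c = (π/8 − 8/(9π))·r⁴ = 0.109757 × 1.5⁴ = 0.555645 m⁴.
Centre of pressure: y_p = y_c + I_c/(y_c·A) = 7.16338 + 0.555645/(7.16338 × 3.53429) = 7.16338 + 0.0219471 = 7.18533 m along the plane.
Vertically, h_p = y_p·sinθ = 7.18533 × 0.593419 = 4.26391 m.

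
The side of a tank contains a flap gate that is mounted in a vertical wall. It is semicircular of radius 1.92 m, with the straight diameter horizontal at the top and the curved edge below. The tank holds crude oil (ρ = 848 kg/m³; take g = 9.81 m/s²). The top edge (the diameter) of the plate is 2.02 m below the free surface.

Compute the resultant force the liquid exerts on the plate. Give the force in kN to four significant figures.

γ = ρg = 848 × 9.81 / 1000 = 8.31888 kN/m³.
The centroid of a semicircle lies 4r/(3π) = 0.814873 m from the diameter, here below the top edge, so the centroid depth is h_c = 2.02 + 0.814873 = 2.83487 m.
A = πr²/2 = π × 1.92²/2 = 5.79058 m².
Resultant F = γ·h_c·A = 8.31888 × 2.83487 × 5.79058 = 136.559 kN.

F ≈ 136.6 kN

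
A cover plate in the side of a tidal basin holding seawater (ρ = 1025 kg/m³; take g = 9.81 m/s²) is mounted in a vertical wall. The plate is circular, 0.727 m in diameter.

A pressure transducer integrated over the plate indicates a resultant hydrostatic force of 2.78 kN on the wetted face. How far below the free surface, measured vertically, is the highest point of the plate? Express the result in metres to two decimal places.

d_top ≈ 0.30 m

γ = ρg = 1025 × 9.81 / 1000 = 10.05525 kN/m³.
A = π(0.3635)² = 0.415106 m².
From F = γ·h_c·A, the centroid depth is h_c = 2.78/(10.05525 × 0.415106) = 0.666029 m.
The centroid is at the centre, 0.3635 m below the top of the plate, so the highest point sits at h_top = 0.666029 − 0.3635 = 0.302529 m below the surface.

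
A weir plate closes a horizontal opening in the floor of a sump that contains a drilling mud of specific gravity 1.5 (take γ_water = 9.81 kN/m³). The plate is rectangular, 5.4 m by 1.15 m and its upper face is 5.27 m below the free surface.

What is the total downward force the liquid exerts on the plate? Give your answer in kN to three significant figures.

γ = 1.5 × 9.81 = 14.715 kN/m³.
The plate is horizontal, so pressure is uniform at p = γ·h = 14.715 × 5.27 = 77.548 kN/m².
A = 5.4 × 1.15 = 6.21 m².
F = p·A = 77.548 × 6.21 = 481.573 kN.

F ≈ 482 kN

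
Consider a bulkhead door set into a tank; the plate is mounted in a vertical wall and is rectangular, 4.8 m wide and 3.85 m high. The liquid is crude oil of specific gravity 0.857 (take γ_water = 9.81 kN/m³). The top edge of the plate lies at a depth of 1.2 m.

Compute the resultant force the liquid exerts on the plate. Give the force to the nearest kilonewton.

γ = 0.857 × 9.81 = 8.40717 kN/m³.
The centroid lies 3.85/2 = 1.925 m below the top edge, so the centroid depth is h_c = 1.2 + 1.925 = 3.125 m.
A = 4.8 × 3.85 = 18.48 m².
Resultant F = γ·h_c·A = 8.40717 × 3.125 × 18.48 = 485.514 kN.

F ≈ 486 kN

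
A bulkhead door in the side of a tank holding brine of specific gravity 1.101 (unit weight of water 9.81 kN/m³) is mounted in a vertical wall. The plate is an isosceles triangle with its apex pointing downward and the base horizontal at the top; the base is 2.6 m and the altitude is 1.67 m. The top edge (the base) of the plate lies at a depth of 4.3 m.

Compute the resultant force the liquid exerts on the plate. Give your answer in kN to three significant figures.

F ≈ 114 kN

γ = 1.101 × 9.81 = 10.80081 kN/m³.
With the apex down, the centroid sits h/3 = 1.67/3 = 0.556667 m below the base (the top edge), so the centroid depth is h_c = 4.3 + 0.556667 = 4.85667 m.
A = ½ × 2.6 × 1.67 = 2.171 m².
Resultant F = γ·h_c·A = 10.80081 × 4.85667 × 2.171 = 113.882 kN.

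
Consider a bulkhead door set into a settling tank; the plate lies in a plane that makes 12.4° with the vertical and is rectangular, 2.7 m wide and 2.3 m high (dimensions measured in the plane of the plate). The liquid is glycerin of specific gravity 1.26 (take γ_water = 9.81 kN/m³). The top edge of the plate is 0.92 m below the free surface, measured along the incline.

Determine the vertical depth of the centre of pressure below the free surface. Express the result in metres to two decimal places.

γ = 1.26 × 9.81 = 12.3606 kN/m³.
The plate makes 12.4° with the vertical, i.e. θ = 90° − 12.4° = 77.6° to the horizontal. Measuring y along the incline from the free-surface line, vertical depth h = y·sinθ with sinθ = 0.976672.
The centroid lies 2.3/2 = 1.15 m below the top edge, so y_c = 0.92 + 1.15 = 2.07 m and h_c = 2.07 × 0.976672 = 2.02171 m.
A = 2.7 × 2.3 = 6.21 m².
Resultant F = γ·h_c·A = 12.3606 × 2.02171 × 6.21 = 155.185 kN.
I_c = b·h³/12 = 2.7 × 2.3³/12 = 2.73757 m⁴.
Centre of pressure: y_p = y_c + I_c/(y_c·A) = 2.07 + 2.73757/(2.07 × 6.21) = 2.07 + 0.212963 = 2.28296 m along the plane.
Vertically, h_p = y_p·sinθ = 2.28296 × 0.976672 = 2.2297 m.

h_p = 2.23 m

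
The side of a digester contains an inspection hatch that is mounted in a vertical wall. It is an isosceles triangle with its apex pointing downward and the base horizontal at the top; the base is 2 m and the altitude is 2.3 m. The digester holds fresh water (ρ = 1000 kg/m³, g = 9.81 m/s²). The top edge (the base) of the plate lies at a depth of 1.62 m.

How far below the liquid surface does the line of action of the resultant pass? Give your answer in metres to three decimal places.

h_p = 2.510 m

γ = ρg = 1000 × 9.81 = 9810 N/m³ = 9.81 kN/m³.
With the apex down, the centroid sits h/3 = 2.3/3 = 0.766667 m below the base (the top edge), so the centroid depth is h_c = 1.62 + 0.766667 = 2.38667 m.
A = ½ × 2 × 2.3 = 2.3 m².
Resultant F = γ·h_c·A = 9.81 × 2.38667 × 2.3 = 53.8504 kN.
I_c = b·h³/36 = 2 × 2.3³/36 = 0.675944 m⁴.
Centre of pressure: y_p = y_c + I_c/(y_c·A) = 2.38667 + 0.675944/(2.38667 × 2.3) = 2.38667 + 0.123138 = 2.50981 m along the plane.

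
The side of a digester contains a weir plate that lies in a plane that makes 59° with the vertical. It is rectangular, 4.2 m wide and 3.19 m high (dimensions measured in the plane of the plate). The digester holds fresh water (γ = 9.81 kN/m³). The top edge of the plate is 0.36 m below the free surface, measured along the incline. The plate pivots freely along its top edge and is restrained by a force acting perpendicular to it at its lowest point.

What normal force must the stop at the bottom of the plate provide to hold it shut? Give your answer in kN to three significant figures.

γ = 9.81 kN/m³.
The plate makes 59° with the vertical, i.e. θ = 90° − 59° = 31° to the horizontal. Measuring y along the incline from the free-surface line, vertical depth h = y·sinθ with sinθ = 0.515038.
The centroid lies 3.19/2 = 1.595 m below the top edge, so y_c = 0.36 + 1.595 = 1.955 m and h_c = 1.955 × 0.515038 = 1.0069 m.
A = 4.2 × 3.19 = 13.398 m².
Resultant F = γ·h_c·A = 9.81 × 1.0069 × 13.398 = 132.341 kN.
I_c = b·h³/12 = 4.2 × 3.19³/12 = 11.3616 m⁴.
Centre of pressure: y_p = y_c + I_c/(y_c·A) = 1.955 + 11.3616/(1.955 × 13.398) = 1.955 + 0.433763 = 2.38876 m along the plane.
The resultant acts 1.595 + 0.433763 = 2.02876 m (along the plate) below the hinge at the top edge, so the moment about the hinge is M = F × 2.02876 = 132.341 × 2.02876 = 268.488 kN·m.
A normal force at the bottom, 3.19 m from the hinge, must supply this moment: P = 268.488/3.19 = 84.1655 kN.

P ≈ 84.2 kN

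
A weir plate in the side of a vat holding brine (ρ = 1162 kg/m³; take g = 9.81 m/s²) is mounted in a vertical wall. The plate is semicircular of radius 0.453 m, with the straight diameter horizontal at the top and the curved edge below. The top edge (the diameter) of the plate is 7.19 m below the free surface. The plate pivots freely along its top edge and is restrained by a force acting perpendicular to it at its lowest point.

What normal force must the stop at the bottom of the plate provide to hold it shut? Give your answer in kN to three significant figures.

P ≈ 11.6 kN

γ = ρg = 1162 × 9.81 / 1000 = 11.39922 kN/m³.
The centroid of a semicircle lies 4r/(3π) = 0.192259 m from the diameter, here below the top edge, so the centroid depth is h_c = 7.19 + 0.192259 = 7.38226 m.
A = πr²/2 = π × 0.453²/2 = 0.322342 m².
Resultant F = γ·h_c·A = 11.39922 × 7.38226 × 0.322342 = 27.1257 kN.
I_c = (π/8 − 8/(9π))·r⁴ = 0.109757 × 0.453⁴ = 0.00462195 m⁴.
Centre of pressure: y_p = y_c + I_c/(y_c·A) = 7.38226 + 0.00462195/(7.38226 × 0.322342) = 7.38226 + 0.00194231 = 7.3842 m along the plane.
The resultant acts 0.192259 + 0.00194231 = 0.194201 m (along the plate) below the hinge at the top edge, so the moment about the hinge is M = F × 0.194201 = 27.1257 × 0.194201 = 5.26784 kN·m.
A normal force at the bottom, 0.453 m from the hinge, must supply this moment: P = 5.26784/0.453 = 11.6288 kN.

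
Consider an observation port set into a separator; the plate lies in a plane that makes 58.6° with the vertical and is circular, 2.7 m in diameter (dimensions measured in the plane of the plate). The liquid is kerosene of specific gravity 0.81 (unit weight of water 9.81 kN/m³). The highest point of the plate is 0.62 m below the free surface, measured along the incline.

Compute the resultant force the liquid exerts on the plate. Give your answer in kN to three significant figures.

γ = 0.81 × 9.81 = 7.9461 kN/m³.
The plate makes 58.6° with the vertical, i.e. θ = 90° − 58.6° = 31.4° to the horizontal. Measuring y along the incline from the free-surface line, vertical depth h = y·sinθ with sinθ = 0.521010.
The centroid is at the centre, 1.35 m below the top of the plate, so y_c = 0.62 + 1.35 = 1.97 m and h_c = 1.97 × 0.521010 = 1.02639 m.
A = π(1.35)² = 5.72555 m².
Resultant F = γ·h_c·A = 7.9461 × 1.02639 × 5.72555 = 46.6964 kN.

F ≈ 46.7 kN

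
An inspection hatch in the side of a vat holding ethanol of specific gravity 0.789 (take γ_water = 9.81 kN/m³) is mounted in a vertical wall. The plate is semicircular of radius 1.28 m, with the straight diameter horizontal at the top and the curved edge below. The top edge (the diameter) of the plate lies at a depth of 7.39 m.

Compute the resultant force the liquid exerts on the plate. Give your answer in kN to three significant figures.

F ≈ 158 kN

γ = 0.789 × 9.81 = 7.74009 kN/m³.
The centroid of a semicircle lies 4r/(3π) = 0.543249 m from the diameter, here below the top edge, so the centroid depth is h_c = 7.39 + 0.543249 = 7.93325 m.
A = πr²/2 = π × 1.28²/2 = 2.57359 m².
Resultant F = γ·h_c·A = 7.74009 × 7.93325 × 2.57359 = 158.029 kN.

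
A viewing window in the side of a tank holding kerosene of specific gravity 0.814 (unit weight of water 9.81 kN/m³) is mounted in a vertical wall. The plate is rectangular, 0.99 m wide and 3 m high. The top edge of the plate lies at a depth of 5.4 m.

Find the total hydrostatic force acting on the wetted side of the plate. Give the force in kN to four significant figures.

γ = 0.814 × 9.81 = 7.98534 kN/m³.
The centroid lies 3/2 = 1.5 m below the top edge, so the centroid depth is h_c = 5.4 + 1.5 = 6.9 m.
A = 0.99 × 3 = 2.97 m².
Resultant F = γ·h_c·A = 7.98534 × 6.9 × 2.97 = 163.644 kN.

F ≈ 163.6 kN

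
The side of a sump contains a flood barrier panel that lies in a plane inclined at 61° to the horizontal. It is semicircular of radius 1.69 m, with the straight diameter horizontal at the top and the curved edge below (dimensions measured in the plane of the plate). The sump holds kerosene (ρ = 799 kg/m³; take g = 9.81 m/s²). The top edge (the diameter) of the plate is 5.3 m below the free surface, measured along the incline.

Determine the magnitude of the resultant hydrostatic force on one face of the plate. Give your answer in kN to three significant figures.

F ≈ 185 kN

γ = ρg = 799 × 9.81 / 1000 = 7.83819 kN/m³.
Let θ = 61° be the plate's angle to the horizontal; measure y along the incline from where the plane meets the free surface. Vertical depth h = y·sinθ with sinθ = 0.874620.
The centroid of a semicircle lies 4r/(3π) = 0.717258 m from the diameter, here below the top edge, so y_c = 5.3 + 0.717258 = 6.01726 m and h_c = 6.01726 × 0.874620 = 5.26282 m.
A = πr²/2 = π × 1.69²/2 = 4.48635 m².
Resultant F = γ·h_c·A = 7.83819 × 5.26282 × 4.48635 = 185.066 kN.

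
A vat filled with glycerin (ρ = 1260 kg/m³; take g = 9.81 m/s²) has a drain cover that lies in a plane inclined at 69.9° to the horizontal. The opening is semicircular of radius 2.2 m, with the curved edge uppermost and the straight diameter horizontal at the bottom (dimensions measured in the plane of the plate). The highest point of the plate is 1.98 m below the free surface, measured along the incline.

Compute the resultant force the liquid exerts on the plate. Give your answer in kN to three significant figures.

F ≈ 286 kN

γ = ρg = 1260 × 9.81 / 1000 = 12.3606 kN/m³.
Let θ = 69.9° be the plate's angle to the horizontal; measure y along the incline from where the plane meets the free surface. Vertical depth h = y·sinθ with sinθ = 0.939094.
The centroid lies 4r/(3π) = 0.933709 m above the diameter, so r − 4r/(3π) = 2.2 − 0.933709 = 1.26629 m below the topmost point, so y_c = 1.98 + 1.26629 = 3.24629 m and h_c = 3.24629 × 0.939094 = 3.04857 m.
A = πr²/2 = π × 2.2²/2 = 7.60265 m².
Resultant F = γ·h_c·A = 12.3606 × 3.04857 × 7.60265 = 286.484 kN.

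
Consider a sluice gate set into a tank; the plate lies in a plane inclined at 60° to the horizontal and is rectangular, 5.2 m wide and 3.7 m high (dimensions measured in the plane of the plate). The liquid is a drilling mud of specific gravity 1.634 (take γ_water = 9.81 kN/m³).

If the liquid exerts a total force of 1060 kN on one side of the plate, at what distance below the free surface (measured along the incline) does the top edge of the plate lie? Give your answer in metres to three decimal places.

y_top ≈ 2.119 m

γ = 1.634 × 9.81 = 16.02954 kN/m³.
A = 5.2 × 3.7 = 19.24 m².
From F = γ·h_c·A, the centroid depth is h_c = 1060/(16.02954 × 19.24) = 3.437 m.
Let θ = 60° be the plate's angle to the horizontal; measure y along the incline from where the plane meets the free surface. Vertical depth h = y·sinθ with sinθ = 0.866025.
Along the incline, y_c = h_c/sinθ = 3.437/0.866025 = 3.96871 m.
The centroid lies 3.7/2 = 1.85 m below the top edge, so the top edge sits at y_top = 3.96871 − 1.85 = 2.11871 m along the incline.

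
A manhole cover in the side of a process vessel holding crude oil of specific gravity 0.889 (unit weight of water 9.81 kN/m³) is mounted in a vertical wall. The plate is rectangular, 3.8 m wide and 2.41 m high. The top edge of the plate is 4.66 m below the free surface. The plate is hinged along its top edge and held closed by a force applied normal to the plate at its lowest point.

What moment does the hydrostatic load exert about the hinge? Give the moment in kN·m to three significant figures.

γ = 0.889 × 9.81 = 8.72109 kN/m³.
The centroid lies 2.41/2 = 1.205 m below the top edge, so the centroid depth is h_c = 4.66 + 1.205 = 5.865 m.
A = 3.8 × 2.41 = 9.158 m².
Resultant F = γ·h_c·A = 8.72109 × 5.865 × 9.158 = 468.424 kN.
I_c = b·h³/12 = 3.8 × 2.41³/12 = 4.43255 m⁴.
Centre of pressure: y_p = y_c + I_c/(y_c·A) = 5.865 + 4.43255/(5.865 × 9.158) = 5.865 + 0.0825249 = 5.94752 m along the plane.
The resultant acts 1.205 + 0.0825249 = 1.28752 m (along the plate) below the hinge at the top edge, so the moment about the hinge is M = F × 1.28752 = 468.424 × 1.28752 = 603.105 kN·m.

M ≈ 603 kN·m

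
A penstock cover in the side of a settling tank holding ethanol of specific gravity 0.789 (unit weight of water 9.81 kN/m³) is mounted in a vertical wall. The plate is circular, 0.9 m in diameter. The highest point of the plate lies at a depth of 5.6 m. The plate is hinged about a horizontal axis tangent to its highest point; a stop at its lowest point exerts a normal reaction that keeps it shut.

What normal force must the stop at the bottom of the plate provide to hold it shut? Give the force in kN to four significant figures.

γ = 0.789 × 9.81 = 7.74009 kN/m³.
The centroid is at the centre, 0.45 m below the top of the plate, so the centroid depth is h_c = 5.6 + 0.45 = 6.05 m.
A = π(0.45)² = 0.636173 m².
Resultant F = γ·h_c·A = 7.74009 × 6.05 × 0.636173 = 29.7904 kN.
I_c = πr⁴/4 = π × 0.45⁴/4 = 0.0322062 m⁴.
Centre of pressure: y_p = y_c + I_c/(y_c·A) = 6.05 + 0.0322062/(6.05 × 0.636173) = 6.05 + 0.00836775 = 6.05837 m along the plane.
The resultant acts 0.45 + 0.00836775 = 0.458368 m (along the plate) below the hinge at the top edge, so the moment about the hinge is M = F × 0.458368 = 29.7904 × 0.458368 = 13.655 kN·m.
A normal force at the bottom, 0.9 m from the hinge, must supply this moment: P = 13.655/0.9 = 15.1722 kN.

P ≈ 15.17 kN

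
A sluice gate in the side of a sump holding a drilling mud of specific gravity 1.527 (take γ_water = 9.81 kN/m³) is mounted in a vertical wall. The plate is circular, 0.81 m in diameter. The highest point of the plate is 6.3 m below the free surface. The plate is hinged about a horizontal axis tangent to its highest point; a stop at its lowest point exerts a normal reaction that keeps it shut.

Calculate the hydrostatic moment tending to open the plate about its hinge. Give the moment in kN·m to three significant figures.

M ≈ 21.3 kN·m

γ = 1.527 × 9.81 = 14.97987 kN/m³.
The centroid is at the centre, 0.405 m below the top of the plate, so the centroid depth is h_c = 6.3 + 0.405 = 6.705 m.
A = π(0.405)² = 0.5153 m².
Resultant F = γ·h_c·A = 14.97987 × 6.705 × 0.5153 = 51.7567 kN.
I_c = πr⁴/4 = π × 0.405⁴/4 = 0.0211305 m⁴.
Centre of pressure: y_p = y_c + I_c/(y_c·A) = 6.705 + 0.0211305/(6.705 × 0.5153) = 6.705 + 0.00611577 = 6.71112 m along the plane.
The resultant acts 0.405 + 0.00611577 = 0.411116 m (along the plate) below the hinge at the top edge, so the moment about the hinge is M = F × 0.411116 = 51.7567 × 0.411116 = 21.278 kN·m.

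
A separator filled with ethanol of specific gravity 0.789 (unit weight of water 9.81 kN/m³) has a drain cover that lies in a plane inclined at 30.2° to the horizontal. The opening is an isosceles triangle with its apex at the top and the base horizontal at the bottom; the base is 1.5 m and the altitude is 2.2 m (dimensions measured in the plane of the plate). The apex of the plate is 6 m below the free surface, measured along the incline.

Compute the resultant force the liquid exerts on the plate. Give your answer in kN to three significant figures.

F ≈ 48.0 kN

γ = 0.789 × 9.81 = 7.74009 kN/m³.
Let θ = 30.2° be the plate's angle to the horizontal; measure y along the incline from where the plane meets the free surface. Vertical depth h = y·sinθ with sinθ = 0.503020.
With the apex up, the centroid sits 2h/3 = 2 × 2.2/3 = 1.46667 m below the apex, so y_c = 6 + 1.46667 = 7.46667 m and h_c = 7.46667 × 0.503020 = 3.75588 m.
A = ½ × 1.5 × 2.2 = 1.65 m².
Resultant F = γ·h_c·A = 7.74009 × 3.75588 × 1.65 = 47.9669 kN.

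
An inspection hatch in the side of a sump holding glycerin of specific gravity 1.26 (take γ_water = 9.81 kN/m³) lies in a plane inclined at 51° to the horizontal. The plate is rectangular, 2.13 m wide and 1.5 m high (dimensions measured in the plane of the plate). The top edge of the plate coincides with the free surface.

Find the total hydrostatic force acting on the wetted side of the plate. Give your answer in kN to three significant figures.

F ≈ 23.0 kN

γ = 1.26 × 9.81 = 12.3606 kN/m³.
Let θ = 51° be the plate's angle to the horizontal; measure y along the incline from where the plane meets the free surface. Vertical depth h = y·sinθ with sinθ = 0.777146.
The centroid lies 1.5/2 = 0.75 m below the top edge, so y_c = 0.75 m and h_c = 0.75 × 0.777146 = 0.582859 m.
A = 2.13 × 1.5 = 3.195 m².
Resultant F = γ·h_c·A = 12.3606 × 0.582859 × 3.195 = 23.0183 kN.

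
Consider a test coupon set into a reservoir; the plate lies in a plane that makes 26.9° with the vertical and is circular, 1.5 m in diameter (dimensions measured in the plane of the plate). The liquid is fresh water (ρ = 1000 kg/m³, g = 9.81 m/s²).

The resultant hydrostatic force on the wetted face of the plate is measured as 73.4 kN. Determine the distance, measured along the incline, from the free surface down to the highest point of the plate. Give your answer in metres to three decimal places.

γ = ρg = 1000 × 9.81 = 9810 N/m³ = 9.81 kN/m³.
A = π(0.75)² = 1.76715 m².
From F = γ·h_c·A, the centroid depth is h_c = 73.4/(9.81 × 1.76715) = 4.23403 m.
The plate makes 26.9° with the vertical, i.e. θ = 90° − 26.9° = 63.1° to the horizontal. Measuring y along the incline from the free-surface line, vertical depth h = y·sinθ with sinθ = 0.891798.
Along the incline, y_c = h_c/sinθ = 4.23403/0.891798 = 4.74775 m.
The centroid is at the centre, 0.75 m below the top of the plate, so the highest point sits at y_top = 4.74775 − 0.75 = 3.99775 m along the incline.

y_top ≈ 3.998 m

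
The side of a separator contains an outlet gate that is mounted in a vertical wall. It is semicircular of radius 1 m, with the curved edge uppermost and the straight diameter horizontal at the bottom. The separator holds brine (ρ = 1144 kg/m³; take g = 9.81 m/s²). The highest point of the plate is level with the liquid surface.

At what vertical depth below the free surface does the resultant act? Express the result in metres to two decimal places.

γ = ρg = 1144 × 9.81 / 1000 = 11.22264 kN/m³.
The centroid lies 4r/(3π) = 0.424413 m above the diameter, so r − 4r/(3π) = 1 − 0.424413 = 0.575587 m below the topmost point, so the centroid depth is h_c = 0.575587 m.
A = πr²/2 = π × 1²/2 = 1.5708 m².
Resultant F = γ·h_c·A = 11.22264 × 0.575587 × 1.5708 = 10.1467 kN.
I_c = (π/8 − 8/(9π))·r⁴ = 0.109757 × 1⁴ = 0.109757 m⁴.
Centre of pressure: y_p = y_c + I_c/(y_c·A) = 0.575587 + 0.109757/(0.575587 × 1.5708) = 0.575587 + 0.121395 = 0.696982 m along the plane.

h_p = 0.70 m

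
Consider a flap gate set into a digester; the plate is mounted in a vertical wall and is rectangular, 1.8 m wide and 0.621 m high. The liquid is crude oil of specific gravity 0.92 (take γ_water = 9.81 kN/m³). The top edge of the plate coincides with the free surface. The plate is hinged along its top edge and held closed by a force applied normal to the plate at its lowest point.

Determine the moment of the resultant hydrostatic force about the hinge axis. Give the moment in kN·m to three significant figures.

γ = 0.92 × 9.81 = 9.0252 kN/m³.
The centroid lies 0.621/2 = 0.3105 m below the top edge, so the centroid depth is h_c = 0.3105 m.
A = 1.8 × 0.621 = 1.1178 m².
Resultant F = γ·h_c·A = 9.0252 × 0.3105 × 1.1178 = 3.13244 kN.
I_c = b·h³/12 = 1.8 × 0.621³/12 = 0.0359225 m⁴.
Centre of pressure: y_p = y_c + I_c/(y_c·A) = 0.3105 + 0.0359225/(0.3105 × 1.1178) = 0.3105 + 0.1035 = 0.414 m along the plane.
The resultant acts 0.3105 + 0.1035 = 0.414 m (along the plate) below the hinge at the top edge, so the moment about the hinge is M = F × 0.414 = 3.13244 × 0.414 = 1.29683 kN·m.

M ≈ 1.30 kN·m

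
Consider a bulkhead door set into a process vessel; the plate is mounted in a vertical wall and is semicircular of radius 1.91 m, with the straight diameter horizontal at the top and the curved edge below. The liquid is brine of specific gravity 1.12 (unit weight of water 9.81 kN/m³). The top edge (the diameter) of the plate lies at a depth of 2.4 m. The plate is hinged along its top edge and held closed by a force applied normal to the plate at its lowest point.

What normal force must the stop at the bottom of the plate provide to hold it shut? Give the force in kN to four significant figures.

γ = 1.12 × 9.81 = 10.9872 kN/m³.
The centroid of a semicircle lies 4r/(3π) = 0.810629 m from the diameter, here below the top edge, so the centroid depth is h_c = 2.4 + 0.810629 = 3.21063 m.
A = πr²/2 = π × 1.91²/2 = 5.73042 m².
Resultant F = γ·h_c·A = 10.9872 × 3.21063 × 5.73042 = 202.145 kN.
I_c = (π/8 − 8/(9π))·r⁴ = 0.109757 × 1.91⁴ = 1.46072 m⁴.
Centre of pressure: y_p = y_c + I_c/(y_c·A) = 3.21063 + 1.46072/(3.21063 × 5.73042) = 3.21063 + 0.0793945 = 3.29002 m along the plane.
The resultant acts 0.810629 + 0.0793945 = 0.890024 m (along the plate) below the hinge at the top edge, so the moment about the hinge is M = F × 0.890024 = 202.145 × 0.890024 = 179.914 kN·m.
A normal force at the bottom, 1.91 m from the hinge, must supply this moment: P = 179.914/1.91 = 94.1958 kN.

P ≈ 94.20 kN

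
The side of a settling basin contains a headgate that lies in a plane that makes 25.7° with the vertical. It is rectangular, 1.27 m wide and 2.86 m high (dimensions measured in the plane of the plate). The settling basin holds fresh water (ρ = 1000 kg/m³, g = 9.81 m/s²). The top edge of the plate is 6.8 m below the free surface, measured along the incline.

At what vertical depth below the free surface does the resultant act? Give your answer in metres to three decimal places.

h_p = 7.490 m

γ = ρg = 1000 × 9.81 = 9810 N/m³ = 9.81 kN/m³.
The plate makes 25.7° with the vertical, i.e. θ = 90° − 25.7° = 64.3° to the horizontal. Measuring y along the incline from the free-surface line, vertical depth h = y·sinθ with sinθ = 0.901077.
The centroid lies 2.86/2 = 1.43 m below the top edge, so y_c = 6.8 + 1.43 = 8.23 m and h_c = 8.23 × 0.901077 = 7.41586 m.
A = 1.27 × 2.86 = 3.6322 m².
Resultant F = γ·h_c·A = 9.81 × 7.41586 × 3.6322 = 264.241 kN.
I_c = b·h³/12 = 1.27 × 2.86³/12 = 2.47583 m⁴.
Centre of pressure: y_p = y_c + I_c/(y_c·A) = 8.23 + 2.47583/(8.23 × 3.6322) = 8.23 + 0.0828231 = 8.31282 m along the plane.
Vertically, h_p = y_p·sinθ = 8.31282 × 0.901077 = 7.49049 m.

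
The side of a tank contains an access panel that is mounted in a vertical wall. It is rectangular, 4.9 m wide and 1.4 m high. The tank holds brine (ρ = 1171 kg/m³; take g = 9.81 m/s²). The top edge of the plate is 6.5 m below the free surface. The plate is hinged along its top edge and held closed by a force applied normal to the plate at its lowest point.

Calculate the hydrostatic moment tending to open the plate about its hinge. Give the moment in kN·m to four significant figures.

γ = ρg = 1171 × 9.81 / 1000 = 11.48751 kN/m³.
The centroid lies 1.4/2 = 0.7 m below the top edge, so the centroid depth is h_c = 6.5 + 0.7 = 7.2 m.
A = 4.9 × 1.4 = 6.86 m².
Resultant F = γ·h_c·A = 11.48751 × 7.2 × 6.86 = 567.391 kN.
I_c = b·h³/12 = 4.9 × 1.4³/12 = 1.12047 m⁴.
Centre of pressure: y_p = y_c + I_c/(y_c·A) = 7.2 + 1.12047/(7.2 × 6.86) = 7.2 + 0.0226853 = 7.22269 m along the plane.
The resultant acts 0.7 + 0.0226853 = 0.722685 m (along the plate) below the hinge at the top edge, so the moment about the hinge is M = F × 0.722685 = 567.391 × 0.722685 = 410.045 kN·m.

M ≈ 410.0 kN·m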